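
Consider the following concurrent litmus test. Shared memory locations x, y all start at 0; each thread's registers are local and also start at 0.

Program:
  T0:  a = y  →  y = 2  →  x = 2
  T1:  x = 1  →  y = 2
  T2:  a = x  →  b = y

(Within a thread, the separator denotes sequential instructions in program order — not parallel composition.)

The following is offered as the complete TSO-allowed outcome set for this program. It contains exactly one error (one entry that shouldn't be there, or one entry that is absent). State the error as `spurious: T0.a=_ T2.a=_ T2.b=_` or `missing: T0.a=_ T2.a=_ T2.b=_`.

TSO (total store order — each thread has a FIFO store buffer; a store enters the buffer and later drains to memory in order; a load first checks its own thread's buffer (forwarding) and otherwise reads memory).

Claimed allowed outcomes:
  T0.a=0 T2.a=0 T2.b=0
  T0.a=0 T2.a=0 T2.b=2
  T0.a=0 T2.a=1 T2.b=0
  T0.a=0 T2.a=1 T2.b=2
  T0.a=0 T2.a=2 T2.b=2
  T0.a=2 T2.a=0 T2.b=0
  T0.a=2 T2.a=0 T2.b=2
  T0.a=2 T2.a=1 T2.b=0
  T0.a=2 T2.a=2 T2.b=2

outcome vector order: (T0.a,T2.a,T2.b)
under TSO → <0 0 0>; <0 0 2>; <0 1 0>; <0 1 2>; <0 2 2>; <2 0 0>; <2 0 2>; <2 1 0>; <2 1 2>; <2 2 2>
TSO∖claimed = {<2 1 2>}

missing: T0.a=2 T2.a=1 T2.b=2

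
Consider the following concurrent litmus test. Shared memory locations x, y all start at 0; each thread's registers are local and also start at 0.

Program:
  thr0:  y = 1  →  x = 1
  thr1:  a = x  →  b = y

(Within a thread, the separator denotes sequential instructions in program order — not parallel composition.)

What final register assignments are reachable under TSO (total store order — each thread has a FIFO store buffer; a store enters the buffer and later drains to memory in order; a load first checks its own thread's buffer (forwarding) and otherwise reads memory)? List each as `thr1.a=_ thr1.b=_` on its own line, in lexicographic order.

thr1.a=0 thr1.b=0
thr1.a=0 thr1.b=1
thr1.a=1 thr1.b=1

outcome vector order: (thr1.a,thr1.b)
|TSO outcomes| = 3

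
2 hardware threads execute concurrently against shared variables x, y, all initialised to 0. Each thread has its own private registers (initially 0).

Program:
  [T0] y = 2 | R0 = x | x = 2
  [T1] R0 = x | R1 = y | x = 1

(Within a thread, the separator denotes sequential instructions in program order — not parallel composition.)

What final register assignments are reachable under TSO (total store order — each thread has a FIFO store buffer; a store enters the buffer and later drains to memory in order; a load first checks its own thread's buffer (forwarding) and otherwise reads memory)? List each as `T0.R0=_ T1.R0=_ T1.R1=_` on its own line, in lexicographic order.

outcome vector order: (T0.R0,T1.R0,T1.R1)
|TSO outcomes| = 5

T0.R0=0 T1.R0=0 T1.R1=0
T0.R0=0 T1.R0=0 T1.R1=2
T0.R0=0 T1.R0=2 T1.R1=2
T0.R0=1 T1.R0=0 T1.R1=0
T0.R0=1 T1.R0=0 T1.R1=2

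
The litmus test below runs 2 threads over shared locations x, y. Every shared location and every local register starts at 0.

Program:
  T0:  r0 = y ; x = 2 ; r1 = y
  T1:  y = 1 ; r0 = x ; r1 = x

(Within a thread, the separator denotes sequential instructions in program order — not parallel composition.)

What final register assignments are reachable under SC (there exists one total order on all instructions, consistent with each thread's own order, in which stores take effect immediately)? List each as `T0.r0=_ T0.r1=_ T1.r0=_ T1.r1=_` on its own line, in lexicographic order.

outcome vector order: (T0.r0,T0.r1,T1.r0,T1.r1)
|SC outcomes| = 7

T0.r0=0 T0.r1=0 T1.r0=2 T1.r1=2
T0.r0=0 T0.r1=1 T1.r0=0 T1.r1=0
T0.r0=0 T0.r1=1 T1.r0=0 T1.r1=2
T0.r0=0 T0.r1=1 T1.r0=2 T1.r1=2
T0.r0=1 T0.r1=1 T1.r0=0 T1.r1=0
T0.r0=1 T0.r1=1 T1.r0=0 T1.r1=2
T0.r0=1 T0.r1=1 T1.r0=2 T1.r1=2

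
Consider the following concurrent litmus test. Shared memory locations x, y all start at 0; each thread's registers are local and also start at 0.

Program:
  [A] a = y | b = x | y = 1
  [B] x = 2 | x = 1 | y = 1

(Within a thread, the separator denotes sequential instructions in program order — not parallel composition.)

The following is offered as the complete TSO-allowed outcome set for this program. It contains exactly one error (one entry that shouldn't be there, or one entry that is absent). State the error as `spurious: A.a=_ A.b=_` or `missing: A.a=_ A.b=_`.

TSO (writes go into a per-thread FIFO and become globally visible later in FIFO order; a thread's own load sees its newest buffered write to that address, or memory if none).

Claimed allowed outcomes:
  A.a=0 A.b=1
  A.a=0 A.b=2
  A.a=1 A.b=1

missing: A.a=0 A.b=0

outcome vector order: (A.a,A.b)
[TSO] allowed = {00, 01, 02, 11}
TSO∖claimed = {00}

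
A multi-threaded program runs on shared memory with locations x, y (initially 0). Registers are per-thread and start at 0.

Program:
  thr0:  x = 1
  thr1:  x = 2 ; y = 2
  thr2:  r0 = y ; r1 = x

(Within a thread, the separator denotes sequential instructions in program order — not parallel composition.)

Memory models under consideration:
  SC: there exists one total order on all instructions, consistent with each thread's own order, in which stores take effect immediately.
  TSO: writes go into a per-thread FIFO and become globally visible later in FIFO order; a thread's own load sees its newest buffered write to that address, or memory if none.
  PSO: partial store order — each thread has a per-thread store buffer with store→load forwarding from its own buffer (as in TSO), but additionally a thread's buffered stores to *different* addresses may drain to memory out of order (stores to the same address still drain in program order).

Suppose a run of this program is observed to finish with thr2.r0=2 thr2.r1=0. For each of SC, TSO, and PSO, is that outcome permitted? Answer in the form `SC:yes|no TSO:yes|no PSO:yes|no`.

outcome vector order: (thr2.r0,thr2.r1)
under SC → (0,0), (0,1), (0,2), (2,1), (2,2)
under TSO → (0,0), (0,1), (0,2), (2,1), (2,2)
under PSO → (0,0), (0,1), (0,2), (2,0), (2,1), (2,2)
target (2,0) ∈ {PSO}

SC:no TSO:no PSO:yes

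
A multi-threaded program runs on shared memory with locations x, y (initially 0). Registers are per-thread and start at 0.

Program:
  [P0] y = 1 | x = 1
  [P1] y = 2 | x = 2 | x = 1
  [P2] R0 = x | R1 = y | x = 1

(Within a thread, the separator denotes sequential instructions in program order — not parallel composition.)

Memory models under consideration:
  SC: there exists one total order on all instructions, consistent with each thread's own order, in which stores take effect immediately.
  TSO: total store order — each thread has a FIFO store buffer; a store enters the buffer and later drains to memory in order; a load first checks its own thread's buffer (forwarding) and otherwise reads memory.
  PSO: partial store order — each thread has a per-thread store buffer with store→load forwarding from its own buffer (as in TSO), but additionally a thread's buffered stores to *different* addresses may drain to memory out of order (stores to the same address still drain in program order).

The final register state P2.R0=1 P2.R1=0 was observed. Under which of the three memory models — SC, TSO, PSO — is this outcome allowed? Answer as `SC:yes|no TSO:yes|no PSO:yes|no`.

outcome vector order: (P2.R0,P2.R1)
SC: 7 outcomes — {0/0; 0/1; 0/2; 1/1; 1/2; 2/1; 2/2}
TSO: 7 outcomes — {0/0; 0/1; 0/2; 1/1; 1/2; 2/1; 2/2}
PSO: 9 outcomes — {0/0; 0/1; 0/2; 1/0; 1/1; 1/2; 2/0; 2/1; 2/2}
target 1/0 ∈ {PSO}

SC:no TSO:no PSO:yes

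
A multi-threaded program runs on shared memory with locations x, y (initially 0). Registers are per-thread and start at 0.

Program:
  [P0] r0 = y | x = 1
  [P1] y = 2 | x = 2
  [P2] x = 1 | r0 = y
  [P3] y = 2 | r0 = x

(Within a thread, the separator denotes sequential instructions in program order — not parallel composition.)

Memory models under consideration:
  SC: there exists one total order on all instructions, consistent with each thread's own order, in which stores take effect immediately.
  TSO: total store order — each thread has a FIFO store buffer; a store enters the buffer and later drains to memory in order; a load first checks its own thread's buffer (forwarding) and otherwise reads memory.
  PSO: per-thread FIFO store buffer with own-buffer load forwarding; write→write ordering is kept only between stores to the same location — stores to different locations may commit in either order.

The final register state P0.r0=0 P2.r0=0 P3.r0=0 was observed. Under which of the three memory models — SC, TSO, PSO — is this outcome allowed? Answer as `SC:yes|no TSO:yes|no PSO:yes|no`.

SC:no TSO:yes PSO:yes

outcome vector order: (P0.r0,P2.r0,P3.r0)
under SC → (0,0,1); (0,0,2); (0,2,0); (0,2,1); (0,2,2); (2,0,1); (2,0,2); (2,2,0); (2,2,1); (2,2,2)
under TSO → (0,0,0); (0,0,1); (0,0,2); (0,2,0); (0,2,1); (0,2,2); (2,0,0); (2,0,1); (2,0,2); (2,2,0); (2,2,1); (2,2,2)
under PSO → (0,0,0); (0,0,1); (0,0,2); (0,2,0); (0,2,1); (0,2,2); (2,0,0); (2,0,1); (2,0,2); (2,2,0); (2,2,1); (2,2,2)
target (0,0,0) ∈ {TSO,PSO}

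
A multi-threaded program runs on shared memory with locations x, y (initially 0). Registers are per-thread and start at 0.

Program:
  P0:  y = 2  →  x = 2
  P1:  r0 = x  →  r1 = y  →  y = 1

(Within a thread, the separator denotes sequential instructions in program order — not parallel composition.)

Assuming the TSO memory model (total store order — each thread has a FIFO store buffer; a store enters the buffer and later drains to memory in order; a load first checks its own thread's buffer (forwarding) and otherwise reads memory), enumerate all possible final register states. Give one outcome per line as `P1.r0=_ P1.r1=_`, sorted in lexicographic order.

P1.r0=0 P1.r1=0
P1.r0=0 P1.r1=2
P1.r0=2 P1.r1=2

outcome vector order: (P1.r0,P1.r1)
|TSO outcomes| = 3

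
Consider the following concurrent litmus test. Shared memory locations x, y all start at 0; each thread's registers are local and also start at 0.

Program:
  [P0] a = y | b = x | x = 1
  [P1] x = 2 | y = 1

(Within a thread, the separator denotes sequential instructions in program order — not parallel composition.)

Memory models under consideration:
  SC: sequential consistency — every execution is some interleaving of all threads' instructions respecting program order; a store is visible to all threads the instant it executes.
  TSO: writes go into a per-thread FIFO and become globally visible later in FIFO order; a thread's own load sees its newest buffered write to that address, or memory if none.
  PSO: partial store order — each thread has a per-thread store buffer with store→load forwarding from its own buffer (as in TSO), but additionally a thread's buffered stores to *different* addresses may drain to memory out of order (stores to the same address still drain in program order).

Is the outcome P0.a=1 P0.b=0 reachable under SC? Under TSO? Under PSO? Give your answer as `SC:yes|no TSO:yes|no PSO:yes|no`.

outcome vector order: (P0.a,P0.b)
SC: 3 outcomes — {<0 0>; <0 2>; <1 2>}
TSO: 3 outcomes — {<0 0>; <0 2>; <1 2>}
PSO: 4 outcomes — {<0 0>; <0 2>; <1 0>; <1 2>}
target <1 0> ∈ {PSO}

SC:no TSO:no PSO:yes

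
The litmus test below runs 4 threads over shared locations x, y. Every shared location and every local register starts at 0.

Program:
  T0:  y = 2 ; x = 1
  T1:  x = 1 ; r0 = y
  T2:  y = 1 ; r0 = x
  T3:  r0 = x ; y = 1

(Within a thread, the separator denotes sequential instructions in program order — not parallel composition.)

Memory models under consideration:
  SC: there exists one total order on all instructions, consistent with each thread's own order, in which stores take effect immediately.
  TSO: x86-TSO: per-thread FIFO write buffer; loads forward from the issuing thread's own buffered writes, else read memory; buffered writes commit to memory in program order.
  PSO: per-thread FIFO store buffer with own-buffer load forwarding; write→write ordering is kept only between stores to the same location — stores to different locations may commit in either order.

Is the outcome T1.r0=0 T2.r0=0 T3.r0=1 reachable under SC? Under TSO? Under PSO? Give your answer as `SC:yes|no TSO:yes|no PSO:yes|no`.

SC:no TSO:yes PSO:yes

outcome vector order: (T1.r0,T2.r0,T3.r0)
SC (10): 0/1/0; 0/1/1; 1/0/0; 1/0/1; 1/1/0; 1/1/1; 2/0/0; 2/0/1; 2/1/0; 2/1/1
TSO (12): 0/0/0; 0/0/1; 0/1/0; 0/1/1; 1/0/0; 1/0/1; 1/1/0; 1/1/1; 2/0/0; 2/0/1; 2/1/0; 2/1/1
PSO (12): 0/0/0; 0/0/1; 0/1/0; 0/1/1; 1/0/0; 1/0/1; 1/1/0; 1/1/1; 2/0/0; 2/0/1; 2/1/0; 2/1/1
target 0/0/1 ∈ {TSO,PSO}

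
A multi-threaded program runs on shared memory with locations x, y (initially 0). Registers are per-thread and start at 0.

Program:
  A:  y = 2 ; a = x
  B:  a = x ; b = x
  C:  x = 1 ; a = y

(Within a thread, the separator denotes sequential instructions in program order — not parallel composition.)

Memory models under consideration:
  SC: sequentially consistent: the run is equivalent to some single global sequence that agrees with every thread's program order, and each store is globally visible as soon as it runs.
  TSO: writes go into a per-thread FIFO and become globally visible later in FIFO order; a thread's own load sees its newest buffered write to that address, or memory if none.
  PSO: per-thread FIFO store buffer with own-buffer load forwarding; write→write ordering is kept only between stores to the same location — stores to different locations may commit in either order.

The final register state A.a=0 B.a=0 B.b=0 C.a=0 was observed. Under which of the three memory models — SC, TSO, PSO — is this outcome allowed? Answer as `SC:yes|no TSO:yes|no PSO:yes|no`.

SC:no TSO:yes PSO:yes

outcome vector order: (A.a,B.a,B.b,C.a)
SC (9): 0002; 0012; 0112; 1000; 1002; 1010; 1012; 1110; 1112
TSO (12): 0000; 0002; 0010; 0012; 0110; 0112; 1000; 1002; 1010; 1012; 1110; 1112
PSO (12): 0000; 0002; 0010; 0012; 0110; 0112; 1000; 1002; 1010; 1012; 1110; 1112
target 0000 ∈ {TSO,PSO}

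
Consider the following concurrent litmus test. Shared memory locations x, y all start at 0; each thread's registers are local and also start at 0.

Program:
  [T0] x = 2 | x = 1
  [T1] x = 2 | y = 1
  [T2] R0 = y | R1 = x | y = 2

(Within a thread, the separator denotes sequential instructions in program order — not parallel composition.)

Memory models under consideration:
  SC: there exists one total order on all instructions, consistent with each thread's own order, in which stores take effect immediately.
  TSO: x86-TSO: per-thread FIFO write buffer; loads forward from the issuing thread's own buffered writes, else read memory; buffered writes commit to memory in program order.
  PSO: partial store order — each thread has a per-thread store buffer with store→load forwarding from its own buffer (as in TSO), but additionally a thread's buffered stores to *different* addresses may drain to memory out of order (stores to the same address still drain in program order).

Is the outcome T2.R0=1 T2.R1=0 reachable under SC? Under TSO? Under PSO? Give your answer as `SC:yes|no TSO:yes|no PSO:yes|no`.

SC:no TSO:no PSO:yes

outcome vector order: (T2.R0,T2.R1)
[SC] allowed = {00; 01; 02; 11; 12}
[TSO] allowed = {00; 01; 02; 11; 12}
[PSO] allowed = {00; 01; 02; 10; 11; 12}
target 10 ∈ {PSO}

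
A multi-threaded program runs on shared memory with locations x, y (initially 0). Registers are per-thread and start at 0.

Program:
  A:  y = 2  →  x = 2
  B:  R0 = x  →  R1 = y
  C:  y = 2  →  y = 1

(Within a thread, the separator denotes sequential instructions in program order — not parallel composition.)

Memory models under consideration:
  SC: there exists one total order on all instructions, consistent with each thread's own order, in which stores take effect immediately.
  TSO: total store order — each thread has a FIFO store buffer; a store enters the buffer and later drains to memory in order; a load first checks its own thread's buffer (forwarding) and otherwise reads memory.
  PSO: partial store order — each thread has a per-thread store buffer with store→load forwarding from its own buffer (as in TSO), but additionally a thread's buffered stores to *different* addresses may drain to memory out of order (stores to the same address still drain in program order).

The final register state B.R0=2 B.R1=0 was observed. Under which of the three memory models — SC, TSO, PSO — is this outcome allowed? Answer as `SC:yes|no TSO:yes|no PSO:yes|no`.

outcome vector order: (B.R0,B.R1)
SC (5): 00, 01, 02, 21, 22
TSO (5): 00, 01, 02, 21, 22
PSO (6): 00, 01, 02, 20, 21, 22
target 20 ∈ {PSO}

SC:no TSO:no PSO:yes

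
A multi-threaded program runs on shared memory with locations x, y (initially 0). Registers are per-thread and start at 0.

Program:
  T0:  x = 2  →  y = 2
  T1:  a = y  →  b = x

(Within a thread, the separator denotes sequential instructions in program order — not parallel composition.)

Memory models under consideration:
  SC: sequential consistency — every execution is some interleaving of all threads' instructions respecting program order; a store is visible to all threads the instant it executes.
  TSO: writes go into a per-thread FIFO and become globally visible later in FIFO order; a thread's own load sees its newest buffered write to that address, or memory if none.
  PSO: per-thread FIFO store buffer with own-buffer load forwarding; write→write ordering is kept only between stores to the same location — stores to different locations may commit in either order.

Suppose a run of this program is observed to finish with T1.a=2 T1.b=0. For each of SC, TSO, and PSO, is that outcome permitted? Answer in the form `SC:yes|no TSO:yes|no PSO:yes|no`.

outcome vector order: (T1.a,T1.b)
SC: 3 outcomes — {(0,0), (0,2), (2,2)}
TSO: 3 outcomes — {(0,0), (0,2), (2,2)}
PSO: 4 outcomes — {(0,0), (0,2), (2,0), (2,2)}
target (2,0) ∈ {PSO}

SC:no TSO:no PSO:yes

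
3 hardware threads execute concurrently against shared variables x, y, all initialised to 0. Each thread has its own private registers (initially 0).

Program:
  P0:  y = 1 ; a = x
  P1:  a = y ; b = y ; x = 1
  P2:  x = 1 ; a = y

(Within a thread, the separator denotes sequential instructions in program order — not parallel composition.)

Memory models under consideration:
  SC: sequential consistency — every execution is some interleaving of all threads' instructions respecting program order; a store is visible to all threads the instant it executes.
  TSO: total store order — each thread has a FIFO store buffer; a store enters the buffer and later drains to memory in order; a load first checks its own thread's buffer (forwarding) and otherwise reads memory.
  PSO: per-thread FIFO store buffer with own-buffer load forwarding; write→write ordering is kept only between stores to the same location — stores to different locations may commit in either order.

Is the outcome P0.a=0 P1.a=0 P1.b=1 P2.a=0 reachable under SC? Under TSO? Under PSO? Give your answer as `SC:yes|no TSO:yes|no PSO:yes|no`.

SC:no TSO:yes PSO:yes

outcome vector order: (P0.a,P1.a,P1.b,P2.a)
SC (9): <0 0 0 1>, <0 0 1 1>, <0 1 1 1>, <1 0 0 0>, <1 0 0 1>, <1 0 1 0>, <1 0 1 1>, <1 1 1 0>, <1 1 1 1>
TSO (12): <0 0 0 0>, <0 0 0 1>, <0 0 1 0>, <0 0 1 1>, <0 1 1 0>, <0 1 1 1>, <1 0 0 0>, <1 0 0 1>, <1 0 1 0>, <1 0 1 1>, <1 1 1 0>, <1 1 1 1>
PSO (12): <0 0 0 0>, <0 0 0 1>, <0 0 1 0>, <0 0 1 1>, <0 1 1 0>, <0 1 1 1>, <1 0 0 0>, <1 0 0 1>, <1 0 1 0>, <1 0 1 1>, <1 1 1 0>, <1 1 1 1>
target <0 0 1 0> ∈ {TSO,PSO}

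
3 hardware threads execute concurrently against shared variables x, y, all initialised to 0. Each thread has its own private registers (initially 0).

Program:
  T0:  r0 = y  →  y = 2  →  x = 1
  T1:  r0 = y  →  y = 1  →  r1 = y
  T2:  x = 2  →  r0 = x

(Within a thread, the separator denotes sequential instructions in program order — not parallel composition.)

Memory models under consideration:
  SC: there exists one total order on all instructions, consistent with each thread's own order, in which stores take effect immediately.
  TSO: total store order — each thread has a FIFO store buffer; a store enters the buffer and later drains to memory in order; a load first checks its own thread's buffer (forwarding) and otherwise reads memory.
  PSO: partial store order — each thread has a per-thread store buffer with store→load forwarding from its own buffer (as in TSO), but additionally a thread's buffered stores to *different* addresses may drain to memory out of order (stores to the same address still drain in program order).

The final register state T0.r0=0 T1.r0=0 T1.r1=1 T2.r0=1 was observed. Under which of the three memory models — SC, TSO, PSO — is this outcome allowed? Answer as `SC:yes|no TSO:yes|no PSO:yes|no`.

outcome vector order: (T0.r0,T1.r0,T1.r1,T2.r0)
under SC → 0/0/1/1 0/0/1/2 0/0/2/1 0/0/2/2 0/2/1/1 0/2/1/2 1/0/1/1 1/0/1/2 1/0/2/1 1/0/2/2
under TSO → 0/0/1/1 0/0/1/2 0/0/2/1 0/0/2/2 0/2/1/1 0/2/1/2 1/0/1/1 1/0/1/2 1/0/2/1 1/0/2/2
under PSO → 0/0/1/1 0/0/1/2 0/0/2/1 0/0/2/2 0/2/1/1 0/2/1/2 1/0/1/1 1/0/1/2 1/0/2/1 1/0/2/2
target 0/0/1/1 ∈ {SC,TSO,PSO}

SC:yes TSO:yes PSO:yes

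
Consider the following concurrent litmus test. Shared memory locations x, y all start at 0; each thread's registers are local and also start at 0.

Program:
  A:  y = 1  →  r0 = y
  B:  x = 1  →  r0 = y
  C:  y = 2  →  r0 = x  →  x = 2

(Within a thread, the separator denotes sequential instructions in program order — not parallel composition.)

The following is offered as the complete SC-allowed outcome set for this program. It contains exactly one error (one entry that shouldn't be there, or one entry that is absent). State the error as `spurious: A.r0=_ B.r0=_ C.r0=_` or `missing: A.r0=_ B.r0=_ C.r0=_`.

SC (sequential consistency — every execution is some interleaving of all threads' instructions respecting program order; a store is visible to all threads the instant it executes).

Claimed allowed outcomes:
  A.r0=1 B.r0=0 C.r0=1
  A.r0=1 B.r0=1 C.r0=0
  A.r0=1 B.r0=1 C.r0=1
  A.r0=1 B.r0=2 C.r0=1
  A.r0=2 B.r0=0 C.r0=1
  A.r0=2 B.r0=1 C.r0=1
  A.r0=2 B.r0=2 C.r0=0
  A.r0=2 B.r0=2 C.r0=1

missing: A.r0=1 B.r0=2 C.r0=0

outcome vector order: (A.r0,B.r0,C.r0)
under SC → <1 0 1> <1 1 0> <1 1 1> <1 2 0> <1 2 1> <2 0 1> <2 1 1> <2 2 0> <2 2 1>
SC∖claimed = {<1 2 0>}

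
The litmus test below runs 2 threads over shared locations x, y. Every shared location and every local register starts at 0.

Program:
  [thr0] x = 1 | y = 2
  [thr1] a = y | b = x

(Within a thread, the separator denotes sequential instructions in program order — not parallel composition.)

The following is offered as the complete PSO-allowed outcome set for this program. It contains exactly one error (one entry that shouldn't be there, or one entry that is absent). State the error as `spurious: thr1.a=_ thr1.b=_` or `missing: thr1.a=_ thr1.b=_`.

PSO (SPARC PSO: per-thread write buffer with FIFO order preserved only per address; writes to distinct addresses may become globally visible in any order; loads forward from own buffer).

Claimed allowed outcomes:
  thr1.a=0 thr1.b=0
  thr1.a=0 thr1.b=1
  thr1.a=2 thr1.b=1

missing: thr1.a=2 thr1.b=0

outcome vector order: (thr1.a,thr1.b)
under PSO → 00; 01; 20; 21
PSO∖claimed = {20}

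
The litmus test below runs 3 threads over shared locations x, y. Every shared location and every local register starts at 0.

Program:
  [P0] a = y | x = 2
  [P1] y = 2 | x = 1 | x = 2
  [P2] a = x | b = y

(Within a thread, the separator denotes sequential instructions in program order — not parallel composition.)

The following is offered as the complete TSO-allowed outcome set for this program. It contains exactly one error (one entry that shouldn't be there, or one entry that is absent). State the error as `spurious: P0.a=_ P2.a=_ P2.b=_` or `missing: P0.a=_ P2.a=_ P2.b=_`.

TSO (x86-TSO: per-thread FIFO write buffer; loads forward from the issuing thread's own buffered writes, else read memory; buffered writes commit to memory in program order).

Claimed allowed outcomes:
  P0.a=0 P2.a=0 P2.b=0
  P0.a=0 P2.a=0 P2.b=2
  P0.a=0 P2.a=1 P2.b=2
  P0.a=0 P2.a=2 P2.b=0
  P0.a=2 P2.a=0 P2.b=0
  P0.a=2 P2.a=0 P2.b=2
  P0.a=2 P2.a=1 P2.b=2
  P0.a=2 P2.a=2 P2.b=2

outcome vector order: (P0.a,P2.a,P2.b)
under TSO → 0/0/0 0/0/2 0/1/2 0/2/0 0/2/2 2/0/0 2/0/2 2/1/2 2/2/2
TSO∖claimed = {0/2/2}

missing: P0.a=0 P2.a=2 P2.b=2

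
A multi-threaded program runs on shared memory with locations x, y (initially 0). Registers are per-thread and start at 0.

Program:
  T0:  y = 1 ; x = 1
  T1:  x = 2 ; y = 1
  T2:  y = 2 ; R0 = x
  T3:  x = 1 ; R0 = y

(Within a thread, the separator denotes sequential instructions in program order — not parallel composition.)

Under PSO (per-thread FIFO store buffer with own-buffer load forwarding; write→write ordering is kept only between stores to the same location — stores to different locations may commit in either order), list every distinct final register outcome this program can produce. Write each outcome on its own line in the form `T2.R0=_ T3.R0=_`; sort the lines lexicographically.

outcome vector order: (T2.R0,T3.R0)
|PSO outcomes| = 9

T2.R0=0 T3.R0=0
T2.R0=0 T3.R0=1
T2.R0=0 T3.R0=2
T2.R0=1 T3.R0=0
T2.R0=1 T3.R0=1
T2.R0=1 T3.R0=2
T2.R0=2 T3.R0=0
T2.R0=2 T3.R0=1
T2.R0=2 T3.R0=2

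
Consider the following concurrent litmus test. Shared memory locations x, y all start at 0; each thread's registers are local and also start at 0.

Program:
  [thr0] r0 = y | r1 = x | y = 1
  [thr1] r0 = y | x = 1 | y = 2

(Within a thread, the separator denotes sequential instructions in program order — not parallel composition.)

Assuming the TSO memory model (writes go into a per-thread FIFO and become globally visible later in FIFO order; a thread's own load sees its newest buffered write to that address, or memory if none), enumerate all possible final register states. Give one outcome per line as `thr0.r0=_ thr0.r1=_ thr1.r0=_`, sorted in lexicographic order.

outcome vector order: (thr0.r0,thr0.r1,thr1.r0)
|TSO outcomes| = 4

thr0.r0=0 thr0.r1=0 thr1.r0=0
thr0.r0=0 thr0.r1=0 thr1.r0=1
thr0.r0=0 thr0.r1=1 thr1.r0=0
thr0.r0=2 thr0.r1=1 thr1.r0=0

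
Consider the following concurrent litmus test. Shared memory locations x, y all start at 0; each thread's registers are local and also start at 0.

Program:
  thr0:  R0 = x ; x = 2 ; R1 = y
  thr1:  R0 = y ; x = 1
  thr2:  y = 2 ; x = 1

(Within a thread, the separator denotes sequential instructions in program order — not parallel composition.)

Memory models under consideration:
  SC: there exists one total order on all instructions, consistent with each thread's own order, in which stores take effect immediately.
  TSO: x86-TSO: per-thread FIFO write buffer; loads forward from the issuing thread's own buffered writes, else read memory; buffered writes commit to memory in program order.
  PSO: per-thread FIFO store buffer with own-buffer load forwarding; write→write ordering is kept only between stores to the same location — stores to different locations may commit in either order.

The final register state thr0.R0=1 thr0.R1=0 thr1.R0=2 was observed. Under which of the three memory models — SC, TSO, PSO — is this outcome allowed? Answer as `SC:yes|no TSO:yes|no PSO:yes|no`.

SC:no TSO:no PSO:yes

outcome vector order: (thr0.R0,thr0.R1,thr1.R0)
under SC → 0/0/0, 0/0/2, 0/2/0, 0/2/2, 1/0/0, 1/2/0, 1/2/2
under TSO → 0/0/0, 0/0/2, 0/2/0, 0/2/2, 1/0/0, 1/2/0, 1/2/2
under PSO → 0/0/0, 0/0/2, 0/2/0, 0/2/2, 1/0/0, 1/0/2, 1/2/0, 1/2/2
target 1/0/2 ∈ {PSO}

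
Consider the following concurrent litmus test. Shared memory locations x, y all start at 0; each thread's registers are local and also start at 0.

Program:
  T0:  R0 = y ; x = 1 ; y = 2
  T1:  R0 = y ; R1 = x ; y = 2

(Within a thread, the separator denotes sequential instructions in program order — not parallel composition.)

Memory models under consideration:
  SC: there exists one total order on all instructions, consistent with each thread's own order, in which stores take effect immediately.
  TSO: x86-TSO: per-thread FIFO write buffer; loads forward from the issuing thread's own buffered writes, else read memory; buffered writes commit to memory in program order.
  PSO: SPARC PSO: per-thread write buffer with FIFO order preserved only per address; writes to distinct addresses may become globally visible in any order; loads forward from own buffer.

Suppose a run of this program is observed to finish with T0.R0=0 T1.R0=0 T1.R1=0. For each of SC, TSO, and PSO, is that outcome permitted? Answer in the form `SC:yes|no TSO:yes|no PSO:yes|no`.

outcome vector order: (T0.R0,T1.R0,T1.R1)
[SC] allowed = {0/0/0; 0/0/1; 0/2/1; 2/0/0}
[TSO] allowed = {0/0/0; 0/0/1; 0/2/1; 2/0/0}
[PSO] allowed = {0/0/0; 0/0/1; 0/2/0; 0/2/1; 2/0/0}
target 0/0/0 ∈ {SC,TSO,PSO}

SC:yes TSO:yes PSO:yes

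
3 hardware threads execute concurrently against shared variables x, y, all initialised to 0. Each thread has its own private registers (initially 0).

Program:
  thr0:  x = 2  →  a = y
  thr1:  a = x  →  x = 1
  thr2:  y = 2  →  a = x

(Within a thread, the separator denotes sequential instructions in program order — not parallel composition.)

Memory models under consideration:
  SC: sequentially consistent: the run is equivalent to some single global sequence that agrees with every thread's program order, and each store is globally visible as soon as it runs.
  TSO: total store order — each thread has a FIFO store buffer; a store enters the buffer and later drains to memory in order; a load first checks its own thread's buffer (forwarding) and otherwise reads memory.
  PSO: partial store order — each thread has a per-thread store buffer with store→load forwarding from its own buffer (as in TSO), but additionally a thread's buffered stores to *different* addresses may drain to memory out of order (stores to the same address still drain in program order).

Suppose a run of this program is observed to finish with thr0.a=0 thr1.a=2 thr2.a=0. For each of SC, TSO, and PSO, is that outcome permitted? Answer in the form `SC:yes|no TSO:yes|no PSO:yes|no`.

outcome vector order: (thr0.a,thr1.a,thr2.a)
[SC] allowed = {0/0/1 0/0/2 0/2/1 0/2/2 2/0/0 2/0/1 2/0/2 2/2/0 2/2/1 2/2/2}
[TSO] allowed = {0/0/0 0/0/1 0/0/2 0/2/0 0/2/1 0/2/2 2/0/0 2/0/1 2/0/2 2/2/0 2/2/1 2/2/2}
[PSO] allowed = {0/0/0 0/0/1 0/0/2 0/2/0 0/2/1 0/2/2 2/0/0 2/0/1 2/0/2 2/2/0 2/2/1 2/2/2}
target 0/2/0 ∈ {TSO,PSO}

SC:no TSO:yes PSO:yes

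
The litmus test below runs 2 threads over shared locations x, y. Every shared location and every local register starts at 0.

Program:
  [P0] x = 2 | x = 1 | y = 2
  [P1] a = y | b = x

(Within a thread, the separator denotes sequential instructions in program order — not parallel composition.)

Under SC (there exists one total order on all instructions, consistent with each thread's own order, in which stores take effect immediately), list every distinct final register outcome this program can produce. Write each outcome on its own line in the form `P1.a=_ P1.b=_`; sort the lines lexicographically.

P1.a=0 P1.b=0
P1.a=0 P1.b=1
P1.a=0 P1.b=2
P1.a=2 P1.b=1

outcome vector order: (P1.a,P1.b)
|SC outcomes| = 4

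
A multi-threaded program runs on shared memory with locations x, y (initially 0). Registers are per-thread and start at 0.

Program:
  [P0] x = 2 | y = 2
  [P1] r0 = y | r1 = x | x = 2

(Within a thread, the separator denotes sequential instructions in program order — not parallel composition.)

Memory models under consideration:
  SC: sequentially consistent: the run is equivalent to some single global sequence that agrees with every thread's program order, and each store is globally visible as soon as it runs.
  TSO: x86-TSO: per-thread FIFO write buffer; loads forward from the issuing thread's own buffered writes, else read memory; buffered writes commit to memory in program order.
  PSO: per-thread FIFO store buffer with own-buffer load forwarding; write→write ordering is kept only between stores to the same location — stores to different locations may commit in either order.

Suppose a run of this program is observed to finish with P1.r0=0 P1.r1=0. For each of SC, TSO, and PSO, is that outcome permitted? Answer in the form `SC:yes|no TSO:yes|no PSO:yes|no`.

outcome vector order: (P1.r0,P1.r1)
under SC → 0/0, 0/2, 2/2
under TSO → 0/0, 0/2, 2/2
under PSO → 0/0, 0/2, 2/0, 2/2
target 0/0 ∈ {SC,TSO,PSO}

SC:yes TSO:yes PSO:yes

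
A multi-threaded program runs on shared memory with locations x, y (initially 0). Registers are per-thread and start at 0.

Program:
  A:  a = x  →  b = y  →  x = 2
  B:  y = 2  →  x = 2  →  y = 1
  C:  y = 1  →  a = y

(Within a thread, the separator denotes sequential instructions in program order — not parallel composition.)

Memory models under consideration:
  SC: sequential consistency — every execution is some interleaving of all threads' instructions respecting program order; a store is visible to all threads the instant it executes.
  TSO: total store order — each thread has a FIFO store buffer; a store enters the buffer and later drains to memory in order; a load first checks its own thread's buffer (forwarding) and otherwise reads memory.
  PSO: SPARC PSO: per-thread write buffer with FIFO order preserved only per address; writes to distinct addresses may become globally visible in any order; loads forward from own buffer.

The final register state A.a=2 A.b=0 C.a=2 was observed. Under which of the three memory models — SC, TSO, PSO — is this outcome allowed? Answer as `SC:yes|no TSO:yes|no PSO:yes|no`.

SC:no TSO:no PSO:yes

outcome vector order: (A.a,A.b,C.a)
SC: 10 outcomes — {0/0/1 0/0/2 0/1/1 0/1/2 0/2/1 0/2/2 2/1/1 2/1/2 2/2/1 2/2/2}
TSO: 10 outcomes — {0/0/1 0/0/2 0/1/1 0/1/2 0/2/1 0/2/2 2/1/1 2/1/2 2/2/1 2/2/2}
PSO: 12 outcomes — {0/0/1 0/0/2 0/1/1 0/1/2 0/2/1 0/2/2 2/0/1 2/0/2 2/1/1 2/1/2 2/2/1 2/2/2}
target 2/0/2 ∈ {PSO}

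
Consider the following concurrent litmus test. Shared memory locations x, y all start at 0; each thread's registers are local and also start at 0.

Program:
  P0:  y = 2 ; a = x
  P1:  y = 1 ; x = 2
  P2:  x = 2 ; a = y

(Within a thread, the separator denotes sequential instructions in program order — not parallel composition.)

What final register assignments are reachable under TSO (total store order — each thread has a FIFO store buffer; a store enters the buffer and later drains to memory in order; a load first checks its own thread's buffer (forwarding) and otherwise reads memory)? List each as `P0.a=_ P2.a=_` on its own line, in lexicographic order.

P0.a=0 P2.a=0
P0.a=0 P2.a=1
P0.a=0 P2.a=2
P0.a=2 P2.a=0
P0.a=2 P2.a=1
P0.a=2 P2.a=2

outcome vector order: (P0.a,P2.a)
|TSO outcomes| = 6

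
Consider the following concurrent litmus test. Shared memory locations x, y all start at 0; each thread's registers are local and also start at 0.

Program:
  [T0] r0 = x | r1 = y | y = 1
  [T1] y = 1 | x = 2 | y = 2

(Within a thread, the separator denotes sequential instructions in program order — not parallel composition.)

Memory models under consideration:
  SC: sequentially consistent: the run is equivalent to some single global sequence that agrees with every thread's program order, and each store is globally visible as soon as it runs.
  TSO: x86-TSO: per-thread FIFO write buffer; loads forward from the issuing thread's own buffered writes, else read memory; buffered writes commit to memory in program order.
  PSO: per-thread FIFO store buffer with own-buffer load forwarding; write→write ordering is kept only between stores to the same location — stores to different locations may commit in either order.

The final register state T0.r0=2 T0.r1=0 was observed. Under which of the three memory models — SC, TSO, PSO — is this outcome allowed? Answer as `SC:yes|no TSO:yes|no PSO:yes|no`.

outcome vector order: (T0.r0,T0.r1)
under SC → (0,0) (0,1) (0,2) (2,1) (2,2)
under TSO → (0,0) (0,1) (0,2) (2,1) (2,2)
under PSO → (0,0) (0,1) (0,2) (2,0) (2,1) (2,2)
target (2,0) ∈ {PSO}

SC:no TSO:no PSO:yes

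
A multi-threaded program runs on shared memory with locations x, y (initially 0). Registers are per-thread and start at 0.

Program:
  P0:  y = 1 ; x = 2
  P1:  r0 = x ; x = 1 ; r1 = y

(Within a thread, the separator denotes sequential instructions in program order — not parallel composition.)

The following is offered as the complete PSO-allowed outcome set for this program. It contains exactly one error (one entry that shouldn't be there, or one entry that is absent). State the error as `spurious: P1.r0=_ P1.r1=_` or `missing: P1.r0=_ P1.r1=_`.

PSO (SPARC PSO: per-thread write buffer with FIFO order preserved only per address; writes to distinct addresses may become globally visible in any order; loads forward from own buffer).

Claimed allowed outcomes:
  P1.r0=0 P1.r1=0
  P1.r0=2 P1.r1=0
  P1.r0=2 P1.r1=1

missing: P1.r0=0 P1.r1=1

outcome vector order: (P1.r0,P1.r1)
[PSO] allowed = {(0,0), (0,1), (2,0), (2,1)}
PSO∖claimed = {(0,1)}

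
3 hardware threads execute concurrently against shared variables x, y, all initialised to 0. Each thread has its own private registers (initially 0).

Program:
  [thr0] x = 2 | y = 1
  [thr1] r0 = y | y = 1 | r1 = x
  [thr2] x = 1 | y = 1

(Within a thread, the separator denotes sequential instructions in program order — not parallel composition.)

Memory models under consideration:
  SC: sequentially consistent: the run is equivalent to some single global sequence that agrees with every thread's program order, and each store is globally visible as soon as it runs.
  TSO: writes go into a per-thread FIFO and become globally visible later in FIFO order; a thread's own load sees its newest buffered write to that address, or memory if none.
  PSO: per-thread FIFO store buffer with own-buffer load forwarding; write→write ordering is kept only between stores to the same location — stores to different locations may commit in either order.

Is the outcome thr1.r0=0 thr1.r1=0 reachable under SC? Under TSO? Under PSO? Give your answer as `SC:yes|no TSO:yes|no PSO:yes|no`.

outcome vector order: (thr1.r0,thr1.r1)
[SC] allowed = {0/0; 0/1; 0/2; 1/1; 1/2}
[TSO] allowed = {0/0; 0/1; 0/2; 1/1; 1/2}
[PSO] allowed = {0/0; 0/1; 0/2; 1/0; 1/1; 1/2}
target 0/0 ∈ {SC,TSO,PSO}

SC:yes TSO:yes PSO:yes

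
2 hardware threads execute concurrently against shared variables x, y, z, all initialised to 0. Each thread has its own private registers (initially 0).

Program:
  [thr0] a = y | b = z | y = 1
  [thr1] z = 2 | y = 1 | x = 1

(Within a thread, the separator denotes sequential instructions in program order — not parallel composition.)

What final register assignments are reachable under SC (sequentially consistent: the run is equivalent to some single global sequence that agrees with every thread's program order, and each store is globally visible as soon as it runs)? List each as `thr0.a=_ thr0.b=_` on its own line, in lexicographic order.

outcome vector order: (thr0.a,thr0.b)
|SC outcomes| = 3

thr0.a=0 thr0.b=0
thr0.a=0 thr0.b=2
thr0.a=1 thr0.b=2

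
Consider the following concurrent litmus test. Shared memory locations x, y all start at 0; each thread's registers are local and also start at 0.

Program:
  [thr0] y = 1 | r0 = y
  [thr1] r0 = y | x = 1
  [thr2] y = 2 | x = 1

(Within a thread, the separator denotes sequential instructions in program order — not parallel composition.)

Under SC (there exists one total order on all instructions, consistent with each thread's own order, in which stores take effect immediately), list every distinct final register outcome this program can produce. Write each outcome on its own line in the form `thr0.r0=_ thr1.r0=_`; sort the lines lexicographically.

outcome vector order: (thr0.r0,thr1.r0)
|SC outcomes| = 6

thr0.r0=1 thr1.r0=0
thr0.r0=1 thr1.r0=1
thr0.r0=1 thr1.r0=2
thr0.r0=2 thr1.r0=0
thr0.r0=2 thr1.r0=1
thr0.r0=2 thr1.r0=2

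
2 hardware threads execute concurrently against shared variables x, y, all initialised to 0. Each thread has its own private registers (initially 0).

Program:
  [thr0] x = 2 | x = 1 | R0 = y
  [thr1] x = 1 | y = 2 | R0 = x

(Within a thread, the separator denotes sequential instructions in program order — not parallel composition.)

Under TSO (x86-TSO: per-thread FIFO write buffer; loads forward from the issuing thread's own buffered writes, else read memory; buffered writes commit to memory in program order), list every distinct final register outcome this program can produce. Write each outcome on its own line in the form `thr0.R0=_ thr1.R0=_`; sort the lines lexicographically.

thr0.R0=0 thr1.R0=1
thr0.R0=0 thr1.R0=2
thr0.R0=2 thr1.R0=1
thr0.R0=2 thr1.R0=2

outcome vector order: (thr0.R0,thr1.R0)
|TSO outcomes| = 4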